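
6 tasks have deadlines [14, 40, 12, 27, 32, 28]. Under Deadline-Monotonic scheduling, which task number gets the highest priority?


Sort tasks by relative deadline (ascending):
  Task 3: deadline = 12
  Task 1: deadline = 14
  Task 4: deadline = 27
  Task 6: deadline = 28
  Task 5: deadline = 32
  Task 2: deadline = 40
Priority order (highest first): [3, 1, 4, 6, 5, 2]
Highest priority task = 3

3


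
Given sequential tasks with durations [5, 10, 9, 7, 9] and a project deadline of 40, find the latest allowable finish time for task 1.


LF(activity 1) = deadline - sum of successor durations
Successors: activities 2 through 5 with durations [10, 9, 7, 9]
Sum of successor durations = 35
LF = 40 - 35 = 5

5


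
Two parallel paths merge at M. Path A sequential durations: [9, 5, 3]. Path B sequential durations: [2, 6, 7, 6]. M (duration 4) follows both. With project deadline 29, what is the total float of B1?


Forward pass: ES(B1) = sum of predecessors on chain B = 0
EF = ES + duration = 0 + 2 = 2
Backward pass: LF(M) = deadline = 29; LS(M) = 29 - 4 = 25
LF(B1) = LS(M) - sum(successors on chain B) = 25 - 19 = 6
LS = LF - duration = 6 - 2 = 4
Total float = LS - ES = 4 - 0 = 4

4


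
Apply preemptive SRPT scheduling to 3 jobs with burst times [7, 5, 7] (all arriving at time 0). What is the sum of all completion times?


Since all jobs arrive at t=0, SRPT equals SPT ordering.
SPT order: [5, 7, 7]
Completion times:
  Job 1: p=5, C=5
  Job 2: p=7, C=12
  Job 3: p=7, C=19
Total completion time = 5 + 12 + 19 = 36

36


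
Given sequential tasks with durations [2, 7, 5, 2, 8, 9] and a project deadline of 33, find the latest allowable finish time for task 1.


LF(activity 1) = deadline - sum of successor durations
Successors: activities 2 through 6 with durations [7, 5, 2, 8, 9]
Sum of successor durations = 31
LF = 33 - 31 = 2

2


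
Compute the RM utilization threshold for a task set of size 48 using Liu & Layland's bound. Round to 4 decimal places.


Compute 2^(1/48) = 1.0145453349
Subtract 1: 1.0145453349 - 1 = 0.0145453349
Multiply by n: 48 * 0.0145453349 = 0.6981760752
Round to 4 dp: 0.6982

0.6982


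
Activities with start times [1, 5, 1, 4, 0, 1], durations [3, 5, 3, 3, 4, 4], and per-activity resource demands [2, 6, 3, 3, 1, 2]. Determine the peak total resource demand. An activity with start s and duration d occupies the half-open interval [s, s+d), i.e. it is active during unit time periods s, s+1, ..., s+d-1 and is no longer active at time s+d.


Each activity i is active on [start_i, start_i + duration_i).
Compute total resource usage per time slot:
  t=0: active resources = [1], total = 1
  t=1: active resources = [2, 3, 1, 2], total = 8
  t=2: active resources = [2, 3, 1, 2], total = 8
  t=3: active resources = [2, 3, 1, 2], total = 8
  t=4: active resources = [3, 2], total = 5
  t=5: active resources = [6, 3], total = 9
  t=6: active resources = [6, 3], total = 9
  t=7: active resources = [6], total = 6
  t=8: active resources = [6], total = 6
  t=9: active resources = [6], total = 6
Peak resource demand = 9

9


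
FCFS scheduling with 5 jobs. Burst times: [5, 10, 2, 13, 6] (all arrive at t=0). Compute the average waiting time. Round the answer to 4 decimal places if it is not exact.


FCFS order (as given): [5, 10, 2, 13, 6]
Waiting times:
  Job 1: wait = 0
  Job 2: wait = 5
  Job 3: wait = 15
  Job 4: wait = 17
  Job 5: wait = 30
Sum of waiting times = 67
Average waiting time = 67/5 = 13.4

13.4


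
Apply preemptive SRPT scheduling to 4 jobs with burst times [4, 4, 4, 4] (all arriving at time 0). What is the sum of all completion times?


Since all jobs arrive at t=0, SRPT equals SPT ordering.
SPT order: [4, 4, 4, 4]
Completion times:
  Job 1: p=4, C=4
  Job 2: p=4, C=8
  Job 3: p=4, C=12
  Job 4: p=4, C=16
Total completion time = 4 + 8 + 12 + 16 = 40

40


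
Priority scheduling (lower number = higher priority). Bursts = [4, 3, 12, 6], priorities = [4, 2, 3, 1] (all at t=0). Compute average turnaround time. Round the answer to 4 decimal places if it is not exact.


Sort by priority (ascending = highest first):
Order: [(1, 6), (2, 3), (3, 12), (4, 4)]
Completion times:
  Priority 1, burst=6, C=6
  Priority 2, burst=3, C=9
  Priority 3, burst=12, C=21
  Priority 4, burst=4, C=25
Average turnaround = 61/4 = 15.25

15.25


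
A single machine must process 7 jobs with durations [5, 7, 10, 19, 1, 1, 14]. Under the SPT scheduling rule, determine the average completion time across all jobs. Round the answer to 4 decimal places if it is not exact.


Sort jobs by processing time (SPT order): [1, 1, 5, 7, 10, 14, 19]
Compute completion times sequentially:
  Job 1: processing = 1, completes at 1
  Job 2: processing = 1, completes at 2
  Job 3: processing = 5, completes at 7
  Job 4: processing = 7, completes at 14
  Job 5: processing = 10, completes at 24
  Job 6: processing = 14, completes at 38
  Job 7: processing = 19, completes at 57
Sum of completion times = 143
Average completion time = 143/7 = 20.4286

20.4286


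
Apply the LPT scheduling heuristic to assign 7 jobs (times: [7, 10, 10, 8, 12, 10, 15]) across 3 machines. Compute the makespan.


Sort jobs in decreasing order (LPT): [15, 12, 10, 10, 10, 8, 7]
Assign each job to the least loaded machine:
  Machine 1: jobs [15, 8], load = 23
  Machine 2: jobs [12, 10], load = 22
  Machine 3: jobs [10, 10, 7], load = 27
Makespan = max load = 27

27


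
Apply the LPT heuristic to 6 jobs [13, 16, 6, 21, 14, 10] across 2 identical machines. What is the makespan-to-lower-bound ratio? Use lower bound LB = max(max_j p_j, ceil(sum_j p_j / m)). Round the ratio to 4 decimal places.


LPT order: [21, 16, 14, 13, 10, 6]
Machine loads after assignment: [40, 40]
LPT makespan = 40
Lower bound = max(max_job, ceil(total/2)) = max(21, 40) = 40
Ratio = 40 / 40 = 1.0

1.0


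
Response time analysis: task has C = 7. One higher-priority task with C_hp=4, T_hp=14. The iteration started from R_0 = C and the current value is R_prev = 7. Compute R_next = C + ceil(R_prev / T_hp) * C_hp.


R_next = C + ceil(R_prev / T_hp) * C_hp
ceil(7 / 14) = ceil(0.5) = 1
Interference = 1 * 4 = 4
R_next = 7 + 4 = 11

11


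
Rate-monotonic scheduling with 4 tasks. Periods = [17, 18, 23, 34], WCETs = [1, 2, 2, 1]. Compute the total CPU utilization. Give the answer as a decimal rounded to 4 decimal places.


Compute individual utilizations (exact fractions):
  Task 1: C/T = 1/17 (approx. 0.0588)
  Task 2: C/T = 2/18 = 1/9 (approx. 0.1111)
  Task 3: C/T = 2/23 (approx. 0.087)
  Task 4: C/T = 1/34 (approx. 0.0294)
Total utilization U = 1/17 + 1/9 + 2/23 + 1/34 = 2015/7038
Rounded to 4 decimal places: U = 0.2863
RM (Liu & Layland) bound for 4 tasks = 0.756828; compare with U = 2015/7038 (approx. 0.286303)
U <= bound, so schedulable by RM sufficient condition.

0.2863


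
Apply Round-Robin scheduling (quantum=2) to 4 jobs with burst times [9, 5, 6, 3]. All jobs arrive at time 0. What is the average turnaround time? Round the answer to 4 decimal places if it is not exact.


Time quantum = 2
Execution trace:
  J1 runs 2 units, time = 2
  J2 runs 2 units, time = 4
  J3 runs 2 units, time = 6
  J4 runs 2 units, time = 8
  J1 runs 2 units, time = 10
  J2 runs 2 units, time = 12
  J3 runs 2 units, time = 14
  J4 runs 1 units, time = 15
  J1 runs 2 units, time = 17
  J2 runs 1 units, time = 18
  J3 runs 2 units, time = 20
  J1 runs 2 units, time = 22
  J1 runs 1 units, time = 23
Finish times: [23, 18, 20, 15]
Average turnaround = 76/4 = 19.0

19.0


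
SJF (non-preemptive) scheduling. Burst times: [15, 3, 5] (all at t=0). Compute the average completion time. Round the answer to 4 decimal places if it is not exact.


SJF order (ascending): [3, 5, 15]
Completion times:
  Job 1: burst=3, C=3
  Job 2: burst=5, C=8
  Job 3: burst=15, C=23
Average completion = 34/3 = 11.3333

11.3333


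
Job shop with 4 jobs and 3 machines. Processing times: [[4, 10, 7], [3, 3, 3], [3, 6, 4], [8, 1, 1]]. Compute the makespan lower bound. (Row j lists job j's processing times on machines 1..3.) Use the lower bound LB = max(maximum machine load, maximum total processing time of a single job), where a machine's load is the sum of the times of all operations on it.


Machine loads:
  Machine 1: 4 + 3 + 3 + 8 = 18
  Machine 2: 10 + 3 + 6 + 1 = 20
  Machine 3: 7 + 3 + 4 + 1 = 15
Max machine load = 20
Job totals:
  Job 1: 21
  Job 2: 9
  Job 3: 13
  Job 4: 10
Max job total = 21
Lower bound = max(20, 21) = 21

21


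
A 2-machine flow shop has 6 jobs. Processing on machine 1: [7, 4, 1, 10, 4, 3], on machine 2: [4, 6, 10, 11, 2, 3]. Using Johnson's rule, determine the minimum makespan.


Apply Johnson's rule:
  Group 1 (a <= b): [(3, 1, 10), (6, 3, 3), (2, 4, 6), (4, 10, 11)]
  Group 2 (a > b): [(1, 7, 4), (5, 4, 2)]
Optimal job order: [3, 6, 2, 4, 1, 5]
Schedule:
  Job 3: M1 done at 1, M2 done at 11
  Job 6: M1 done at 4, M2 done at 14
  Job 2: M1 done at 8, M2 done at 20
  Job 4: M1 done at 18, M2 done at 31
  Job 1: M1 done at 25, M2 done at 35
  Job 5: M1 done at 29, M2 done at 37
Makespan = 37

37


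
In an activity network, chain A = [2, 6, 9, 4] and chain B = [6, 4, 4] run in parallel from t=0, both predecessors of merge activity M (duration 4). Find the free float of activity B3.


ES(B3) = sum of predecessors on chain B = 10
EF(B3) = ES + duration = 10 + 4 = 14
Successor of B3 is M. ES(M) = max(sum(A), sum(B)) = max(21, 14) = 21
Free float = ES(successor) - EF(current) = 21 - 14 = 7

7


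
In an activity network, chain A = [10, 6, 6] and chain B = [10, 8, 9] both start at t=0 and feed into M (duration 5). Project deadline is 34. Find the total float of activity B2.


Forward pass: ES(B2) = sum of predecessors on chain B = 10
EF = ES + duration = 10 + 8 = 18
Backward pass: LF(M) = deadline = 34; LS(M) = 34 - 5 = 29
LF(B2) = LS(M) - sum(successors on chain B) = 29 - 9 = 20
LS = LF - duration = 20 - 8 = 12
Total float = LS - ES = 12 - 10 = 2

2


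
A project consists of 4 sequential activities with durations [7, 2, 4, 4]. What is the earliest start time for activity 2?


Activity 2 starts after activities 1 through 1 complete.
Predecessor durations: [7]
ES = 7 = 7

7


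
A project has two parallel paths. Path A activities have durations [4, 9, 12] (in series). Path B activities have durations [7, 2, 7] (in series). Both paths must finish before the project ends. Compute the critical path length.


Path A total = 4 + 9 + 12 = 25
Path B total = 7 + 2 + 7 = 16
Critical path = longest path = max(25, 16) = 25

25


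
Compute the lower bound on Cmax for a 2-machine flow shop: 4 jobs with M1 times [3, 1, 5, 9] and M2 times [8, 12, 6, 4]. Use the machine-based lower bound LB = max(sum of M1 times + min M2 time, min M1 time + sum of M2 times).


LB1 = sum(M1 times) + min(M2 times) = 18 + 4 = 22
LB2 = min(M1 times) + sum(M2 times) = 1 + 30 = 31
Lower bound = max(LB1, LB2) = max(22, 31) = 31

31


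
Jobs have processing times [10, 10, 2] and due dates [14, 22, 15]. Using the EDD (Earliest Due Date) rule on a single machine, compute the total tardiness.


Sort by due date (EDD order): [(10, 14), (2, 15), (10, 22)]
Compute completion times and tardiness:
  Job 1: p=10, d=14, C=10, tardiness=max(0,10-14)=0
  Job 2: p=2, d=15, C=12, tardiness=max(0,12-15)=0
  Job 3: p=10, d=22, C=22, tardiness=max(0,22-22)=0
Total tardiness = 0

0


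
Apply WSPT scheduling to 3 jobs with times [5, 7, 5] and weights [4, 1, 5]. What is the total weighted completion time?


Compute p/w ratios and sort ascending (WSPT): [(5, 5), (5, 4), (7, 1)]
Compute weighted completion times:
  Job (p=5,w=5): C=5, w*C=5*5=25
  Job (p=5,w=4): C=10, w*C=4*10=40
  Job (p=7,w=1): C=17, w*C=1*17=17
Total weighted completion time = 82

82


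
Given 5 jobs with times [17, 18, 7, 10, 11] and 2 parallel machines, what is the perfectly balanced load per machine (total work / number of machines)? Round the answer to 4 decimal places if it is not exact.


Total processing time = 17 + 18 + 7 + 10 + 11 = 63
Number of machines = 2
Ideal balanced load = 63 / 2 = 31.5

31.5


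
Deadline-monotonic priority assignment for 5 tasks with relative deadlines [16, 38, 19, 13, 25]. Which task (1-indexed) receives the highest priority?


Sort tasks by relative deadline (ascending):
  Task 4: deadline = 13
  Task 1: deadline = 16
  Task 3: deadline = 19
  Task 5: deadline = 25
  Task 2: deadline = 38
Priority order (highest first): [4, 1, 3, 5, 2]
Highest priority task = 4

4


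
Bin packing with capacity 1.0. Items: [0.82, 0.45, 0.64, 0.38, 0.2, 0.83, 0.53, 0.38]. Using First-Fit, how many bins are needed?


Place items sequentially using First-Fit:
  Item 0.82 -> new Bin 1
  Item 0.45 -> new Bin 2
  Item 0.64 -> new Bin 3
  Item 0.38 -> Bin 2 (now 0.83)
  Item 0.2 -> Bin 3 (now 0.84)
  Item 0.83 -> new Bin 4
  Item 0.53 -> new Bin 5
  Item 0.38 -> Bin 5 (now 0.91)
Total bins used = 5

5


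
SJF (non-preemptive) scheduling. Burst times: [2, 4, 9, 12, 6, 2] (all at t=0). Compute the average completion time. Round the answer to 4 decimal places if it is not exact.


SJF order (ascending): [2, 2, 4, 6, 9, 12]
Completion times:
  Job 1: burst=2, C=2
  Job 2: burst=2, C=4
  Job 3: burst=4, C=8
  Job 4: burst=6, C=14
  Job 5: burst=9, C=23
  Job 6: burst=12, C=35
Average completion = 86/6 = 14.3333

14.3333


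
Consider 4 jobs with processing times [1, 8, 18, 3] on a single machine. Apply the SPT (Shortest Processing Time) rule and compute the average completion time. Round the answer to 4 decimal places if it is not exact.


Sort jobs by processing time (SPT order): [1, 3, 8, 18]
Compute completion times sequentially:
  Job 1: processing = 1, completes at 1
  Job 2: processing = 3, completes at 4
  Job 3: processing = 8, completes at 12
  Job 4: processing = 18, completes at 30
Sum of completion times = 47
Average completion time = 47/4 = 11.75

11.75


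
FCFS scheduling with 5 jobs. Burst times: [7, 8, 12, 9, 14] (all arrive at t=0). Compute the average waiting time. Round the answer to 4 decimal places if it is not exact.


FCFS order (as given): [7, 8, 12, 9, 14]
Waiting times:
  Job 1: wait = 0
  Job 2: wait = 7
  Job 3: wait = 15
  Job 4: wait = 27
  Job 5: wait = 36
Sum of waiting times = 85
Average waiting time = 85/5 = 17.0

17.0


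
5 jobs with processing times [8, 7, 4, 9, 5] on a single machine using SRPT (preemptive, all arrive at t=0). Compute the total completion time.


Since all jobs arrive at t=0, SRPT equals SPT ordering.
SPT order: [4, 5, 7, 8, 9]
Completion times:
  Job 1: p=4, C=4
  Job 2: p=5, C=9
  Job 3: p=7, C=16
  Job 4: p=8, C=24
  Job 5: p=9, C=33
Total completion time = 4 + 9 + 16 + 24 + 33 = 86

86


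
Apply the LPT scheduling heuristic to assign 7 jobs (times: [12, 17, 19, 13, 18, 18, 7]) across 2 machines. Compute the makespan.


Sort jobs in decreasing order (LPT): [19, 18, 18, 17, 13, 12, 7]
Assign each job to the least loaded machine:
  Machine 1: jobs [19, 17, 13], load = 49
  Machine 2: jobs [18, 18, 12, 7], load = 55
Makespan = max load = 55

55


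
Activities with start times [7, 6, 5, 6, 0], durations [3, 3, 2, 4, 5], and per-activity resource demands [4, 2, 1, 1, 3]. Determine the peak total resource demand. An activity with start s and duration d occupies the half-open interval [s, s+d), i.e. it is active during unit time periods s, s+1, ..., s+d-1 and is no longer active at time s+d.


Each activity i is active on [start_i, start_i + duration_i).
Compute total resource usage per time slot:
  t=0: active resources = [3], total = 3
  t=1: active resources = [3], total = 3
  t=2: active resources = [3], total = 3
  t=3: active resources = [3], total = 3
  t=4: active resources = [3], total = 3
  t=5: active resources = [1], total = 1
  t=6: active resources = [2, 1, 1], total = 4
  t=7: active resources = [4, 2, 1], total = 7
  t=8: active resources = [4, 2, 1], total = 7
  t=9: active resources = [4, 1], total = 5
Peak resource demand = 7

7


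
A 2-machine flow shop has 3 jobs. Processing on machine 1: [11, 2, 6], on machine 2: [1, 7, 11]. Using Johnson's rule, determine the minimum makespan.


Apply Johnson's rule:
  Group 1 (a <= b): [(2, 2, 7), (3, 6, 11)]
  Group 2 (a > b): [(1, 11, 1)]
Optimal job order: [2, 3, 1]
Schedule:
  Job 2: M1 done at 2, M2 done at 9
  Job 3: M1 done at 8, M2 done at 20
  Job 1: M1 done at 19, M2 done at 21
Makespan = 21

21


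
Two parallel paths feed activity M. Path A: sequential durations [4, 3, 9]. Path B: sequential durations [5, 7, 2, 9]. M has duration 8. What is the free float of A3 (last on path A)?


ES(A3) = sum of predecessors on chain A = 7
EF(A3) = ES + duration = 7 + 9 = 16
Successor of A3 is M. ES(M) = max(sum(A), sum(B)) = max(16, 23) = 23
Free float = ES(successor) - EF(current) = 23 - 16 = 7

7


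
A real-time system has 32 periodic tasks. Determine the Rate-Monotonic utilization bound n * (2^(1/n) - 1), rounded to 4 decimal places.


Compute 2^(1/32) = 1.0218971487
Subtract 1: 1.0218971487 - 1 = 0.0218971487
Multiply by n: 32 * 0.0218971487 = 0.7007087584
Round to 4 dp: 0.7007

0.7007


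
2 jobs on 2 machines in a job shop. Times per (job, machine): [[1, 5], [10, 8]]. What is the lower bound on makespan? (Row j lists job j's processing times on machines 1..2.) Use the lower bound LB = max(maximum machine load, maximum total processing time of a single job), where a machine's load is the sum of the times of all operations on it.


Machine loads:
  Machine 1: 1 + 10 = 11
  Machine 2: 5 + 8 = 13
Max machine load = 13
Job totals:
  Job 1: 6
  Job 2: 18
Max job total = 18
Lower bound = max(13, 18) = 18

18


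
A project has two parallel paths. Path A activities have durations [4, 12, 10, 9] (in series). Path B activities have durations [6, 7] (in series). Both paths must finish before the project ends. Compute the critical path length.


Path A total = 4 + 12 + 10 + 9 = 35
Path B total = 6 + 7 = 13
Critical path = longest path = max(35, 13) = 35

35


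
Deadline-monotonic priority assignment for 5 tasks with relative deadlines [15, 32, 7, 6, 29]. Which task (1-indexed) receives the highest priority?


Sort tasks by relative deadline (ascending):
  Task 4: deadline = 6
  Task 3: deadline = 7
  Task 1: deadline = 15
  Task 5: deadline = 29
  Task 2: deadline = 32
Priority order (highest first): [4, 3, 1, 5, 2]
Highest priority task = 4

4


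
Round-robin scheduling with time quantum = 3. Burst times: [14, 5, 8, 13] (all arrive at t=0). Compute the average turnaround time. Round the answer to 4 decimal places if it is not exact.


Time quantum = 3
Execution trace:
  J1 runs 3 units, time = 3
  J2 runs 3 units, time = 6
  J3 runs 3 units, time = 9
  J4 runs 3 units, time = 12
  J1 runs 3 units, time = 15
  J2 runs 2 units, time = 17
  J3 runs 3 units, time = 20
  J4 runs 3 units, time = 23
  J1 runs 3 units, time = 26
  J3 runs 2 units, time = 28
  J4 runs 3 units, time = 31
  J1 runs 3 units, time = 34
  J4 runs 3 units, time = 37
  J1 runs 2 units, time = 39
  J4 runs 1 units, time = 40
Finish times: [39, 17, 28, 40]
Average turnaround = 124/4 = 31.0

31.0


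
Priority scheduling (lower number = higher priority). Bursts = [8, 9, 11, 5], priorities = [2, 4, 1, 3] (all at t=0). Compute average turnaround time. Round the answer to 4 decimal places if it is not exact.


Sort by priority (ascending = highest first):
Order: [(1, 11), (2, 8), (3, 5), (4, 9)]
Completion times:
  Priority 1, burst=11, C=11
  Priority 2, burst=8, C=19
  Priority 3, burst=5, C=24
  Priority 4, burst=9, C=33
Average turnaround = 87/4 = 21.75

21.75


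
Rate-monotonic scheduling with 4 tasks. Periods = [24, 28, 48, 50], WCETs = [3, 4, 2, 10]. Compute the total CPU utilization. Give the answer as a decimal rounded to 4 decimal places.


Compute individual utilizations (exact fractions):
  Task 1: C/T = 3/24 = 1/8 (approx. 0.125)
  Task 2: C/T = 4/28 = 1/7 (approx. 0.1429)
  Task 3: C/T = 2/48 = 1/24 (approx. 0.0417)
  Task 4: C/T = 10/50 = 1/5 (approx. 0.2)
Total utilization U = 1/8 + 1/7 + 1/24 + 1/5 = 107/210
Rounded to 4 decimal places: U = 0.5095
RM (Liu & Layland) bound for 4 tasks = 0.756828; compare with U = 107/210 (approx. 0.509524)
U <= bound, so schedulable by RM sufficient condition.

0.5095


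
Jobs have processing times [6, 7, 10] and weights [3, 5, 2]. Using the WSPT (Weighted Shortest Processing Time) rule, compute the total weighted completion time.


Compute p/w ratios and sort ascending (WSPT): [(7, 5), (6, 3), (10, 2)]
Compute weighted completion times:
  Job (p=7,w=5): C=7, w*C=5*7=35
  Job (p=6,w=3): C=13, w*C=3*13=39
  Job (p=10,w=2): C=23, w*C=2*23=46
Total weighted completion time = 120

120


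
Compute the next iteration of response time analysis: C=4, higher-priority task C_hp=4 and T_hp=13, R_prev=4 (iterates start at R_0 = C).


R_next = C + ceil(R_prev / T_hp) * C_hp
ceil(4 / 13) = ceil(0.3077) = 1
Interference = 1 * 4 = 4
R_next = 4 + 4 = 8

8


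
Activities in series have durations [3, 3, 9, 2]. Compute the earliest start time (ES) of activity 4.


Activity 4 starts after activities 1 through 3 complete.
Predecessor durations: [3, 3, 9]
ES = 3 + 3 + 9 = 15

15


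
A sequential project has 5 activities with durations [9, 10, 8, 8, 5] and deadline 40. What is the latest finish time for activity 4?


LF(activity 4) = deadline - sum of successor durations
Successors: activities 5 through 5 with durations [5]
Sum of successor durations = 5
LF = 40 - 5 = 35

35


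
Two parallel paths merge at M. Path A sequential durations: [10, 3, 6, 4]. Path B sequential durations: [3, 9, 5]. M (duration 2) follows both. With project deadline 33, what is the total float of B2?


Forward pass: ES(B2) = sum of predecessors on chain B = 3
EF = ES + duration = 3 + 9 = 12
Backward pass: LF(M) = deadline = 33; LS(M) = 33 - 2 = 31
LF(B2) = LS(M) - sum(successors on chain B) = 31 - 5 = 26
LS = LF - duration = 26 - 9 = 17
Total float = LS - ES = 17 - 3 = 14

14


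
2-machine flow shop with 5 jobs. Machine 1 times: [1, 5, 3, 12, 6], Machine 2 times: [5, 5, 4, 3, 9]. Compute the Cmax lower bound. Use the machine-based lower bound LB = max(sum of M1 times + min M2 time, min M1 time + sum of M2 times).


LB1 = sum(M1 times) + min(M2 times) = 27 + 3 = 30
LB2 = min(M1 times) + sum(M2 times) = 1 + 26 = 27
Lower bound = max(LB1, LB2) = max(30, 27) = 30

30


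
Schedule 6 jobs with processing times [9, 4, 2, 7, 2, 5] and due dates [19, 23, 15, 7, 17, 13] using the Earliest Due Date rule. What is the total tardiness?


Sort by due date (EDD order): [(7, 7), (5, 13), (2, 15), (2, 17), (9, 19), (4, 23)]
Compute completion times and tardiness:
  Job 1: p=7, d=7, C=7, tardiness=max(0,7-7)=0
  Job 2: p=5, d=13, C=12, tardiness=max(0,12-13)=0
  Job 3: p=2, d=15, C=14, tardiness=max(0,14-15)=0
  Job 4: p=2, d=17, C=16, tardiness=max(0,16-17)=0
  Job 5: p=9, d=19, C=25, tardiness=max(0,25-19)=6
  Job 6: p=4, d=23, C=29, tardiness=max(0,29-23)=6
Total tardiness = 12

12


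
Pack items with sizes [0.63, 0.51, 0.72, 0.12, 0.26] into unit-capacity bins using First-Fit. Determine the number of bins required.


Place items sequentially using First-Fit:
  Item 0.63 -> new Bin 1
  Item 0.51 -> new Bin 2
  Item 0.72 -> new Bin 3
  Item 0.12 -> Bin 1 (now 0.75)
  Item 0.26 -> Bin 2 (now 0.77)
Total bins used = 3

3


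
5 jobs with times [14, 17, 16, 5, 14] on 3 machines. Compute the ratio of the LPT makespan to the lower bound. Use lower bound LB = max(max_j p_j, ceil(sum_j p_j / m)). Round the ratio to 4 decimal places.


LPT order: [17, 16, 14, 14, 5]
Machine loads after assignment: [17, 21, 28]
LPT makespan = 28
Lower bound = max(max_job, ceil(total/3)) = max(17, 22) = 22
Ratio = 28 / 22 = 1.2727

1.2727


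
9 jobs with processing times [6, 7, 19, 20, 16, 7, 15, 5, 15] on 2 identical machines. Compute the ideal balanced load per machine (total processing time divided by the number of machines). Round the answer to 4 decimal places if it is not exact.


Total processing time = 6 + 7 + 19 + 20 + 16 + 7 + 15 + 5 + 15 = 110
Number of machines = 2
Ideal balanced load = 110 / 2 = 55.0

55.0


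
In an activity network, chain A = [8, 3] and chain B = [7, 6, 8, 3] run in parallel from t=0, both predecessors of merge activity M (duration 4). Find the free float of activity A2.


ES(A2) = sum of predecessors on chain A = 8
EF(A2) = ES + duration = 8 + 3 = 11
Successor of A2 is M. ES(M) = max(sum(A), sum(B)) = max(11, 24) = 24
Free float = ES(successor) - EF(current) = 24 - 11 = 13

13


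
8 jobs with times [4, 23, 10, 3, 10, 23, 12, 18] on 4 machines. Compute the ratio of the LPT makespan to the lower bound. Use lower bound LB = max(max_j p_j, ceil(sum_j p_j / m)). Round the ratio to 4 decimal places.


LPT order: [23, 23, 18, 12, 10, 10, 4, 3]
Machine loads after assignment: [26, 23, 28, 26]
LPT makespan = 28
Lower bound = max(max_job, ceil(total/4)) = max(23, 26) = 26
Ratio = 28 / 26 = 1.0769

1.0769


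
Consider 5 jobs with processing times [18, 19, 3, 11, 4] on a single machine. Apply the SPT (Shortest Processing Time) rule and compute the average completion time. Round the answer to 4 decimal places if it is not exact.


Sort jobs by processing time (SPT order): [3, 4, 11, 18, 19]
Compute completion times sequentially:
  Job 1: processing = 3, completes at 3
  Job 2: processing = 4, completes at 7
  Job 3: processing = 11, completes at 18
  Job 4: processing = 18, completes at 36
  Job 5: processing = 19, completes at 55
Sum of completion times = 119
Average completion time = 119/5 = 23.8

23.8


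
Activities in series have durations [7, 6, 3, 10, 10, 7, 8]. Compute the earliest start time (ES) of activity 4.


Activity 4 starts after activities 1 through 3 complete.
Predecessor durations: [7, 6, 3]
ES = 7 + 6 + 3 = 16

16


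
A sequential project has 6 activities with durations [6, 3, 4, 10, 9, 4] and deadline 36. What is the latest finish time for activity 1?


LF(activity 1) = deadline - sum of successor durations
Successors: activities 2 through 6 with durations [3, 4, 10, 9, 4]
Sum of successor durations = 30
LF = 36 - 30 = 6

6


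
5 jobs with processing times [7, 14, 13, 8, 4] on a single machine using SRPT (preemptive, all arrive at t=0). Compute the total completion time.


Since all jobs arrive at t=0, SRPT equals SPT ordering.
SPT order: [4, 7, 8, 13, 14]
Completion times:
  Job 1: p=4, C=4
  Job 2: p=7, C=11
  Job 3: p=8, C=19
  Job 4: p=13, C=32
  Job 5: p=14, C=46
Total completion time = 4 + 11 + 19 + 32 + 46 = 112

112


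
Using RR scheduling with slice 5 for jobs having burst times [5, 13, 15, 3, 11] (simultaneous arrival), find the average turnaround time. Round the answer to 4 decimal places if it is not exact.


Time quantum = 5
Execution trace:
  J1 runs 5 units, time = 5
  J2 runs 5 units, time = 10
  J3 runs 5 units, time = 15
  J4 runs 3 units, time = 18
  J5 runs 5 units, time = 23
  J2 runs 5 units, time = 28
  J3 runs 5 units, time = 33
  J5 runs 5 units, time = 38
  J2 runs 3 units, time = 41
  J3 runs 5 units, time = 46
  J5 runs 1 units, time = 47
Finish times: [5, 41, 46, 18, 47]
Average turnaround = 157/5 = 31.4

31.4


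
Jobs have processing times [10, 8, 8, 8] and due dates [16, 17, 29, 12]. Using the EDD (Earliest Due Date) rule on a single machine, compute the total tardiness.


Sort by due date (EDD order): [(8, 12), (10, 16), (8, 17), (8, 29)]
Compute completion times and tardiness:
  Job 1: p=8, d=12, C=8, tardiness=max(0,8-12)=0
  Job 2: p=10, d=16, C=18, tardiness=max(0,18-16)=2
  Job 3: p=8, d=17, C=26, tardiness=max(0,26-17)=9
  Job 4: p=8, d=29, C=34, tardiness=max(0,34-29)=5
Total tardiness = 16

16


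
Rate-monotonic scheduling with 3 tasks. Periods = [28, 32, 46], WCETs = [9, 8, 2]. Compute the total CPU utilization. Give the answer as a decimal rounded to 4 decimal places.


Compute individual utilizations (exact fractions):
  Task 1: C/T = 9/28 (approx. 0.3214)
  Task 2: C/T = 8/32 = 1/4 (approx. 0.25)
  Task 3: C/T = 2/46 = 1/23 (approx. 0.0435)
Total utilization U = 9/28 + 1/4 + 1/23 = 99/161
Rounded to 4 decimal places: U = 0.6149
RM (Liu & Layland) bound for 3 tasks = 0.779763; compare with U = 99/161 (approx. 0.614907)
U <= bound, so schedulable by RM sufficient condition.

0.6149


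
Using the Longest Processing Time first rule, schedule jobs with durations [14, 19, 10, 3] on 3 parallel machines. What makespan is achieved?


Sort jobs in decreasing order (LPT): [19, 14, 10, 3]
Assign each job to the least loaded machine:
  Machine 1: jobs [19], load = 19
  Machine 2: jobs [14], load = 14
  Machine 3: jobs [10, 3], load = 13
Makespan = max load = 19

19


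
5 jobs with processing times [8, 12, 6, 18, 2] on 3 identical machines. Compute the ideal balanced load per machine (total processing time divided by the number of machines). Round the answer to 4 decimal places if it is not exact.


Total processing time = 8 + 12 + 6 + 18 + 2 = 46
Number of machines = 3
Ideal balanced load = 46 / 3 = 15.3333

15.3333


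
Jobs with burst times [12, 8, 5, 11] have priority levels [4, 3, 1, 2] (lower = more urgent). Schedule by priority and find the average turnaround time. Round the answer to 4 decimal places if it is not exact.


Sort by priority (ascending = highest first):
Order: [(1, 5), (2, 11), (3, 8), (4, 12)]
Completion times:
  Priority 1, burst=5, C=5
  Priority 2, burst=11, C=16
  Priority 3, burst=8, C=24
  Priority 4, burst=12, C=36
Average turnaround = 81/4 = 20.25

20.25


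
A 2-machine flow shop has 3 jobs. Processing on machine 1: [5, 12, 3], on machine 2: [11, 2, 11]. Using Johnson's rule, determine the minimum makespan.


Apply Johnson's rule:
  Group 1 (a <= b): [(3, 3, 11), (1, 5, 11)]
  Group 2 (a > b): [(2, 12, 2)]
Optimal job order: [3, 1, 2]
Schedule:
  Job 3: M1 done at 3, M2 done at 14
  Job 1: M1 done at 8, M2 done at 25
  Job 2: M1 done at 20, M2 done at 27
Makespan = 27

27


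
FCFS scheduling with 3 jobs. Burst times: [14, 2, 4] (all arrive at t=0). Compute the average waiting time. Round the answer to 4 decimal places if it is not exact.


FCFS order (as given): [14, 2, 4]
Waiting times:
  Job 1: wait = 0
  Job 2: wait = 14
  Job 3: wait = 16
Sum of waiting times = 30
Average waiting time = 30/3 = 10.0

10.0


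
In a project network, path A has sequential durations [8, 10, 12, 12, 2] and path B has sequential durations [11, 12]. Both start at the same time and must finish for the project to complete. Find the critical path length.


Path A total = 8 + 10 + 12 + 12 + 2 = 44
Path B total = 11 + 12 = 23
Critical path = longest path = max(44, 23) = 44

44


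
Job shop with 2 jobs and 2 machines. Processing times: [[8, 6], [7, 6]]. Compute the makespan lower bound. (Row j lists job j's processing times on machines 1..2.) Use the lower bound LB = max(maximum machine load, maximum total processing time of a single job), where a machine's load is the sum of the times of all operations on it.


Machine loads:
  Machine 1: 8 + 7 = 15
  Machine 2: 6 + 6 = 12
Max machine load = 15
Job totals:
  Job 1: 14
  Job 2: 13
Max job total = 14
Lower bound = max(15, 14) = 15

15


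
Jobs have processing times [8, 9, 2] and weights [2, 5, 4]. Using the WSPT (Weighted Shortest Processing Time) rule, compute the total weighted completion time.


Compute p/w ratios and sort ascending (WSPT): [(2, 4), (9, 5), (8, 2)]
Compute weighted completion times:
  Job (p=2,w=4): C=2, w*C=4*2=8
  Job (p=9,w=5): C=11, w*C=5*11=55
  Job (p=8,w=2): C=19, w*C=2*19=38
Total weighted completion time = 101

101


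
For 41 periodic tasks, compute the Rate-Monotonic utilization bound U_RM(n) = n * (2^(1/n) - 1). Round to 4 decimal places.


Compute 2^(1/41) = 1.0170497444
Subtract 1: 1.0170497444 - 1 = 0.0170497444
Multiply by n: 41 * 0.0170497444 = 0.6990395204
Round to 4 dp: 0.6990

0.6990


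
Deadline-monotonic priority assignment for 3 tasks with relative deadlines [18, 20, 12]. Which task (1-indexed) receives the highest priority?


Sort tasks by relative deadline (ascending):
  Task 3: deadline = 12
  Task 1: deadline = 18
  Task 2: deadline = 20
Priority order (highest first): [3, 1, 2]
Highest priority task = 3

3


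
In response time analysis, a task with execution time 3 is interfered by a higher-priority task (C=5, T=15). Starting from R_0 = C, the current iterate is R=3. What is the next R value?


R_next = C + ceil(R_prev / T_hp) * C_hp
ceil(3 / 15) = ceil(0.2) = 1
Interference = 1 * 5 = 5
R_next = 3 + 5 = 8

8


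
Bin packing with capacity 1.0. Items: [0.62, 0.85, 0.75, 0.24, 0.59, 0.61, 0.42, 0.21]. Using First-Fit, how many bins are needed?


Place items sequentially using First-Fit:
  Item 0.62 -> new Bin 1
  Item 0.85 -> new Bin 2
  Item 0.75 -> new Bin 3
  Item 0.24 -> Bin 1 (now 0.86)
  Item 0.59 -> new Bin 4
  Item 0.61 -> new Bin 5
  Item 0.42 -> new Bin 6
  Item 0.21 -> Bin 3 (now 0.96)
Total bins used = 6

6


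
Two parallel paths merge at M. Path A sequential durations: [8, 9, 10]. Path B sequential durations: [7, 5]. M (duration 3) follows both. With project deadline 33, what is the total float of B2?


Forward pass: ES(B2) = sum of predecessors on chain B = 7
EF = ES + duration = 7 + 5 = 12
Backward pass: LF(M) = deadline = 33; LS(M) = 33 - 3 = 30
LF(B2) = LS(M) - sum(successors on chain B) = 30 - 0 = 30
LS = LF - duration = 30 - 5 = 25
Total float = LS - ES = 25 - 7 = 18

18


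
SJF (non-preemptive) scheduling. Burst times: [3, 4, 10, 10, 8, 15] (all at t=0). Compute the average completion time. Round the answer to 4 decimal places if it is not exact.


SJF order (ascending): [3, 4, 8, 10, 10, 15]
Completion times:
  Job 1: burst=3, C=3
  Job 2: burst=4, C=7
  Job 3: burst=8, C=15
  Job 4: burst=10, C=25
  Job 5: burst=10, C=35
  Job 6: burst=15, C=50
Average completion = 135/6 = 22.5

22.5


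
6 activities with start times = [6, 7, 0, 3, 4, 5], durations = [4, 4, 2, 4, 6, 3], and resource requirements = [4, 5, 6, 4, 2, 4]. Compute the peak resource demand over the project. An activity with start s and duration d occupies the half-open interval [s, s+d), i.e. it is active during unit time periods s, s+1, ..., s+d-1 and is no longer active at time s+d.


Each activity i is active on [start_i, start_i + duration_i).
Compute total resource usage per time slot:
  t=0: active resources = [6], total = 6
  t=1: active resources = [6], total = 6
  t=2: active resources = [], total = 0
  t=3: active resources = [4], total = 4
  t=4: active resources = [4, 2], total = 6
  t=5: active resources = [4, 2, 4], total = 10
  t=6: active resources = [4, 4, 2, 4], total = 14
  t=7: active resources = [4, 5, 2, 4], total = 15
  t=8: active resources = [4, 5, 2], total = 11
  t=9: active resources = [4, 5, 2], total = 11
  t=10: active resources = [5], total = 5
Peak resource demand = 15

15


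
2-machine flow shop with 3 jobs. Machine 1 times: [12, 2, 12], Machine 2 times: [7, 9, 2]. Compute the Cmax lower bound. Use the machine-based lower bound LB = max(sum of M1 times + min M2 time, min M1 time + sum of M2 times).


LB1 = sum(M1 times) + min(M2 times) = 26 + 2 = 28
LB2 = min(M1 times) + sum(M2 times) = 2 + 18 = 20
Lower bound = max(LB1, LB2) = max(28, 20) = 28

28


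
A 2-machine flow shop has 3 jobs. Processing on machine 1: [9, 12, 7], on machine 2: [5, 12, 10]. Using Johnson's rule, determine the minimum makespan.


Apply Johnson's rule:
  Group 1 (a <= b): [(3, 7, 10), (2, 12, 12)]
  Group 2 (a > b): [(1, 9, 5)]
Optimal job order: [3, 2, 1]
Schedule:
  Job 3: M1 done at 7, M2 done at 17
  Job 2: M1 done at 19, M2 done at 31
  Job 1: M1 done at 28, M2 done at 36
Makespan = 36

36


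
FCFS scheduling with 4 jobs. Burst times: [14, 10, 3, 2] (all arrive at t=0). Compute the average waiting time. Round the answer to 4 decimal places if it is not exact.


FCFS order (as given): [14, 10, 3, 2]
Waiting times:
  Job 1: wait = 0
  Job 2: wait = 14
  Job 3: wait = 24
  Job 4: wait = 27
Sum of waiting times = 65
Average waiting time = 65/4 = 16.25

16.25


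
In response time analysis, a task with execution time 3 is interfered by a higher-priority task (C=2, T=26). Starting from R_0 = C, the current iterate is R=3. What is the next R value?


R_next = C + ceil(R_prev / T_hp) * C_hp
ceil(3 / 26) = ceil(0.1154) = 1
Interference = 1 * 2 = 2
R_next = 3 + 2 = 5

5


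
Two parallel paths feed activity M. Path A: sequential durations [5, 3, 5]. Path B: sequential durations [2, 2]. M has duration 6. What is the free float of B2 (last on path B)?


ES(B2) = sum of predecessors on chain B = 2
EF(B2) = ES + duration = 2 + 2 = 4
Successor of B2 is M. ES(M) = max(sum(A), sum(B)) = max(13, 4) = 13
Free float = ES(successor) - EF(current) = 13 - 4 = 9

9


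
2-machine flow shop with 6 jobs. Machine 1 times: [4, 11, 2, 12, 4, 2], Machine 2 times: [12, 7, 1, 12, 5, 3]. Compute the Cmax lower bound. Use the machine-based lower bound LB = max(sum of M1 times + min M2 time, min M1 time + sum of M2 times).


LB1 = sum(M1 times) + min(M2 times) = 35 + 1 = 36
LB2 = min(M1 times) + sum(M2 times) = 2 + 40 = 42
Lower bound = max(LB1, LB2) = max(36, 42) = 42

42


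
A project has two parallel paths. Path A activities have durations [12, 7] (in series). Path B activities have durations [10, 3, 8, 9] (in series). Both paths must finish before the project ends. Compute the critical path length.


Path A total = 12 + 7 = 19
Path B total = 10 + 3 + 8 + 9 = 30
Critical path = longest path = max(19, 30) = 30

30


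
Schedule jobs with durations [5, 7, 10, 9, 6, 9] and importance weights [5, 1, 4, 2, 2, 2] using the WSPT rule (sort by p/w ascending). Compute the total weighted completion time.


Compute p/w ratios and sort ascending (WSPT): [(5, 5), (10, 4), (6, 2), (9, 2), (9, 2), (7, 1)]
Compute weighted completion times:
  Job (p=5,w=5): C=5, w*C=5*5=25
  Job (p=10,w=4): C=15, w*C=4*15=60
  Job (p=6,w=2): C=21, w*C=2*21=42
  Job (p=9,w=2): C=30, w*C=2*30=60
  Job (p=9,w=2): C=39, w*C=2*39=78
  Job (p=7,w=1): C=46, w*C=1*46=46
Total weighted completion time = 311

311


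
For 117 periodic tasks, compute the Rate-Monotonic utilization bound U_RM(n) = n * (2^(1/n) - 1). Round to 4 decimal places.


Compute 2^(1/117) = 1.0059419185
Subtract 1: 1.0059419185 - 1 = 0.0059419185
Multiply by n: 117 * 0.0059419185 = 0.6952044645
Round to 4 dp: 0.6952

0.6952


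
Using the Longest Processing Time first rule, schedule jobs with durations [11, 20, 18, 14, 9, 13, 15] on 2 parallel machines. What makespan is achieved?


Sort jobs in decreasing order (LPT): [20, 18, 15, 14, 13, 11, 9]
Assign each job to the least loaded machine:
  Machine 1: jobs [20, 14, 11, 9], load = 54
  Machine 2: jobs [18, 15, 13], load = 46
Makespan = max load = 54

54


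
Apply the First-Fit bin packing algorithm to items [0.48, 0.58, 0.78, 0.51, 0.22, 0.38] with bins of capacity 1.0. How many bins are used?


Place items sequentially using First-Fit:
  Item 0.48 -> new Bin 1
  Item 0.58 -> new Bin 2
  Item 0.78 -> new Bin 3
  Item 0.51 -> Bin 1 (now 0.99)
  Item 0.22 -> Bin 2 (now 0.8)
  Item 0.38 -> new Bin 4
Total bins used = 4

4


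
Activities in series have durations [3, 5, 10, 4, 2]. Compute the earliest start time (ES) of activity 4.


Activity 4 starts after activities 1 through 3 complete.
Predecessor durations: [3, 5, 10]
ES = 3 + 5 + 10 = 18

18


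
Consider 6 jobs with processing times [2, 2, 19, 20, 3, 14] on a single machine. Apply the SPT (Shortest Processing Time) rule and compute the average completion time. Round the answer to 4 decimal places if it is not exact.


Sort jobs by processing time (SPT order): [2, 2, 3, 14, 19, 20]
Compute completion times sequentially:
  Job 1: processing = 2, completes at 2
  Job 2: processing = 2, completes at 4
  Job 3: processing = 3, completes at 7
  Job 4: processing = 14, completes at 21
  Job 5: processing = 19, completes at 40
  Job 6: processing = 20, completes at 60
Sum of completion times = 134
Average completion time = 134/6 = 22.3333

22.3333
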